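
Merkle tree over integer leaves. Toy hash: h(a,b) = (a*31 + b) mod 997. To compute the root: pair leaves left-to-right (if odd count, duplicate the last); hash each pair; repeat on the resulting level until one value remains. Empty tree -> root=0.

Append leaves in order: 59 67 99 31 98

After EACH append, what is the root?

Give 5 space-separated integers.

After append 59 (leaves=[59]):
  L0: [59]
  root=59
After append 67 (leaves=[59, 67]):
  L0: [59, 67]
  L1: h(59,67)=(59*31+67)%997=899 -> [899]
  root=899
After append 99 (leaves=[59, 67, 99]):
  L0: [59, 67, 99]
  L1: h(59,67)=(59*31+67)%997=899 h(99,99)=(99*31+99)%997=177 -> [899, 177]
  L2: h(899,177)=(899*31+177)%997=130 -> [130]
  root=130
After append 31 (leaves=[59, 67, 99, 31]):
  L0: [59, 67, 99, 31]
  L1: h(59,67)=(59*31+67)%997=899 h(99,31)=(99*31+31)%997=109 -> [899, 109]
  L2: h(899,109)=(899*31+109)%997=62 -> [62]
  root=62
After append 98 (leaves=[59, 67, 99, 31, 98]):
  L0: [59, 67, 99, 31, 98]
  L1: h(59,67)=(59*31+67)%997=899 h(99,31)=(99*31+31)%997=109 h(98,98)=(98*31+98)%997=145 -> [899, 109, 145]
  L2: h(899,109)=(899*31+109)%997=62 h(145,145)=(145*31+145)%997=652 -> [62, 652]
  L3: h(62,652)=(62*31+652)%997=580 -> [580]
  root=580

Answer: 59 899 130 62 580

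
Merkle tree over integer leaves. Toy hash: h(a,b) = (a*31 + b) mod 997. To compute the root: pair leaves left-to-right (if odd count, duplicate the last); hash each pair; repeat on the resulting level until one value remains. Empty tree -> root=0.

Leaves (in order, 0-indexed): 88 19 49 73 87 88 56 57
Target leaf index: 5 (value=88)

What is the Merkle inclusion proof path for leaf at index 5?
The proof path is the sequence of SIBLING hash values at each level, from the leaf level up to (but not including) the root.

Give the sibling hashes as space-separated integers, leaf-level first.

L0 (leaves): [88, 19, 49, 73, 87, 88, 56, 57], target index=5
L1: h(88,19)=(88*31+19)%997=753 [pair 0] h(49,73)=(49*31+73)%997=595 [pair 1] h(87,88)=(87*31+88)%997=791 [pair 2] h(56,57)=(56*31+57)%997=796 [pair 3] -> [753, 595, 791, 796]
  Sibling for proof at L0: 87
L2: h(753,595)=(753*31+595)%997=10 [pair 0] h(791,796)=(791*31+796)%997=392 [pair 1] -> [10, 392]
  Sibling for proof at L1: 796
L3: h(10,392)=(10*31+392)%997=702 [pair 0] -> [702]
  Sibling for proof at L2: 10
Root: 702
Proof path (sibling hashes from leaf to root): [87, 796, 10]

Answer: 87 796 10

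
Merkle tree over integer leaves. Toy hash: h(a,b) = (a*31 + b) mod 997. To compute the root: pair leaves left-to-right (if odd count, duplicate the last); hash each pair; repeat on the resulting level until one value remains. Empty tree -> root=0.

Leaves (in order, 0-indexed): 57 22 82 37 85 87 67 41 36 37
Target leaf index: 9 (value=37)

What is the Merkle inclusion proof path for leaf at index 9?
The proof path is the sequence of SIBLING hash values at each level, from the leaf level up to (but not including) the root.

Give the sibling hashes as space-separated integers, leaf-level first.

L0 (leaves): [57, 22, 82, 37, 85, 87, 67, 41, 36, 37], target index=9
L1: h(57,22)=(57*31+22)%997=792 [pair 0] h(82,37)=(82*31+37)%997=585 [pair 1] h(85,87)=(85*31+87)%997=728 [pair 2] h(67,41)=(67*31+41)%997=124 [pair 3] h(36,37)=(36*31+37)%997=156 [pair 4] -> [792, 585, 728, 124, 156]
  Sibling for proof at L0: 36
L2: h(792,585)=(792*31+585)%997=212 [pair 0] h(728,124)=(728*31+124)%997=758 [pair 1] h(156,156)=(156*31+156)%997=7 [pair 2] -> [212, 758, 7]
  Sibling for proof at L1: 156
L3: h(212,758)=(212*31+758)%997=351 [pair 0] h(7,7)=(7*31+7)%997=224 [pair 1] -> [351, 224]
  Sibling for proof at L2: 7
L4: h(351,224)=(351*31+224)%997=138 [pair 0] -> [138]
  Sibling for proof at L3: 351
Root: 138
Proof path (sibling hashes from leaf to root): [36, 156, 7, 351]

Answer: 36 156 7 351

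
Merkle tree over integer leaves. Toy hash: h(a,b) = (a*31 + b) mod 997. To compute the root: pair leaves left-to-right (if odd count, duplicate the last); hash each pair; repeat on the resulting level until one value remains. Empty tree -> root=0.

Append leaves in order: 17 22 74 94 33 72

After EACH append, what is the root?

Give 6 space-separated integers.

Answer: 17 549 444 464 320 571

Derivation:
After append 17 (leaves=[17]):
  L0: [17]
  root=17
After append 22 (leaves=[17, 22]):
  L0: [17, 22]
  L1: h(17,22)=(17*31+22)%997=549 -> [549]
  root=549
After append 74 (leaves=[17, 22, 74]):
  L0: [17, 22, 74]
  L1: h(17,22)=(17*31+22)%997=549 h(74,74)=(74*31+74)%997=374 -> [549, 374]
  L2: h(549,374)=(549*31+374)%997=444 -> [444]
  root=444
After append 94 (leaves=[17, 22, 74, 94]):
  L0: [17, 22, 74, 94]
  L1: h(17,22)=(17*31+22)%997=549 h(74,94)=(74*31+94)%997=394 -> [549, 394]
  L2: h(549,394)=(549*31+394)%997=464 -> [464]
  root=464
After append 33 (leaves=[17, 22, 74, 94, 33]):
  L0: [17, 22, 74, 94, 33]
  L1: h(17,22)=(17*31+22)%997=549 h(74,94)=(74*31+94)%997=394 h(33,33)=(33*31+33)%997=59 -> [549, 394, 59]
  L2: h(549,394)=(549*31+394)%997=464 h(59,59)=(59*31+59)%997=891 -> [464, 891]
  L3: h(464,891)=(464*31+891)%997=320 -> [320]
  root=320
After append 72 (leaves=[17, 22, 74, 94, 33, 72]):
  L0: [17, 22, 74, 94, 33, 72]
  L1: h(17,22)=(17*31+22)%997=549 h(74,94)=(74*31+94)%997=394 h(33,72)=(33*31+72)%997=98 -> [549, 394, 98]
  L2: h(549,394)=(549*31+394)%997=464 h(98,98)=(98*31+98)%997=145 -> [464, 145]
  L3: h(464,145)=(464*31+145)%997=571 -> [571]
  root=571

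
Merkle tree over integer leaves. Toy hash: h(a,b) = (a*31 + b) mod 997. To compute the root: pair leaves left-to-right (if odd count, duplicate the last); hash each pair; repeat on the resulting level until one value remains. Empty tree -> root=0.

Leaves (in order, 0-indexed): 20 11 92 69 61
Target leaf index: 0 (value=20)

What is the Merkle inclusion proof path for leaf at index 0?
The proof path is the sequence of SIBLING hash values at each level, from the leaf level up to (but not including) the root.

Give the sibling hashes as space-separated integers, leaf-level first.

L0 (leaves): [20, 11, 92, 69, 61], target index=0
L1: h(20,11)=(20*31+11)%997=631 [pair 0] h(92,69)=(92*31+69)%997=927 [pair 1] h(61,61)=(61*31+61)%997=955 [pair 2] -> [631, 927, 955]
  Sibling for proof at L0: 11
L2: h(631,927)=(631*31+927)%997=548 [pair 0] h(955,955)=(955*31+955)%997=650 [pair 1] -> [548, 650]
  Sibling for proof at L1: 927
L3: h(548,650)=(548*31+650)%997=689 [pair 0] -> [689]
  Sibling for proof at L2: 650
Root: 689
Proof path (sibling hashes from leaf to root): [11, 927, 650]

Answer: 11 927 650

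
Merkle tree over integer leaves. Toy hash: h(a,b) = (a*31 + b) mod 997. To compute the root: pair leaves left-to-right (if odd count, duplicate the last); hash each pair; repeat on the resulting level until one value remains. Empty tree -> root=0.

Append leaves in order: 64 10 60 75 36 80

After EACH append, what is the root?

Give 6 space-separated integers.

After append 64 (leaves=[64]):
  L0: [64]
  root=64
After append 10 (leaves=[64, 10]):
  L0: [64, 10]
  L1: h(64,10)=(64*31+10)%997=0 -> [0]
  root=0
After append 60 (leaves=[64, 10, 60]):
  L0: [64, 10, 60]
  L1: h(64,10)=(64*31+10)%997=0 h(60,60)=(60*31+60)%997=923 -> [0, 923]
  L2: h(0,923)=(0*31+923)%997=923 -> [923]
  root=923
After append 75 (leaves=[64, 10, 60, 75]):
  L0: [64, 10, 60, 75]
  L1: h(64,10)=(64*31+10)%997=0 h(60,75)=(60*31+75)%997=938 -> [0, 938]
  L2: h(0,938)=(0*31+938)%997=938 -> [938]
  root=938
After append 36 (leaves=[64, 10, 60, 75, 36]):
  L0: [64, 10, 60, 75, 36]
  L1: h(64,10)=(64*31+10)%997=0 h(60,75)=(60*31+75)%997=938 h(36,36)=(36*31+36)%997=155 -> [0, 938, 155]
  L2: h(0,938)=(0*31+938)%997=938 h(155,155)=(155*31+155)%997=972 -> [938, 972]
  L3: h(938,972)=(938*31+972)%997=140 -> [140]
  root=140
After append 80 (leaves=[64, 10, 60, 75, 36, 80]):
  L0: [64, 10, 60, 75, 36, 80]
  L1: h(64,10)=(64*31+10)%997=0 h(60,75)=(60*31+75)%997=938 h(36,80)=(36*31+80)%997=199 -> [0, 938, 199]
  L2: h(0,938)=(0*31+938)%997=938 h(199,199)=(199*31+199)%997=386 -> [938, 386]
  L3: h(938,386)=(938*31+386)%997=551 -> [551]
  root=551

Answer: 64 0 923 938 140 551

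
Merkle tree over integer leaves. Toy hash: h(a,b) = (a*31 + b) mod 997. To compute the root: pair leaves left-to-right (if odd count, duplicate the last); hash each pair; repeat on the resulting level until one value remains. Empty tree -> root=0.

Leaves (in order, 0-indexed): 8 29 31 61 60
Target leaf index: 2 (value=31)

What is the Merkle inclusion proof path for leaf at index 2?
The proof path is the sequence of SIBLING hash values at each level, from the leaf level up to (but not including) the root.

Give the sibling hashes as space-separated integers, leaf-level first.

L0 (leaves): [8, 29, 31, 61, 60], target index=2
L1: h(8,29)=(8*31+29)%997=277 [pair 0] h(31,61)=(31*31+61)%997=25 [pair 1] h(60,60)=(60*31+60)%997=923 [pair 2] -> [277, 25, 923]
  Sibling for proof at L0: 61
L2: h(277,25)=(277*31+25)%997=636 [pair 0] h(923,923)=(923*31+923)%997=623 [pair 1] -> [636, 623]
  Sibling for proof at L1: 277
L3: h(636,623)=(636*31+623)%997=399 [pair 0] -> [399]
  Sibling for proof at L2: 623
Root: 399
Proof path (sibling hashes from leaf to root): [61, 277, 623]

Answer: 61 277 623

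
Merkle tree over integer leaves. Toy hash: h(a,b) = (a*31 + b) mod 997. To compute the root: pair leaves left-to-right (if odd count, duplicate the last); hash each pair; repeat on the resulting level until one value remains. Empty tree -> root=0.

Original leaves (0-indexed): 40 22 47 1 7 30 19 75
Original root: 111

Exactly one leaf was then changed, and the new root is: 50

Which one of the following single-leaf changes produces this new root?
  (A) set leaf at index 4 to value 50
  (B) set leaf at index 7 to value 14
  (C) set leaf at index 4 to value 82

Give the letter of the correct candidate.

Original leaves: [40, 22, 47, 1, 7, 30, 19, 75]
Target new root: 50
Try each candidate change and compute the resulting root:
Candidate A: set leaf[4] = 50 -> leaves = [40, 22, 47, 1, 50, 30, 19, 75]
  L0: [40, 22, 47, 1, 50, 30, 19, 75]
  L1: h(40,22)=(40*31+22)%997=265 h(47,1)=(47*31+1)%997=461 h(50,30)=(50*31+30)%997=583 h(19,75)=(19*31+75)%997=664 -> [265, 461, 583, 664]
  L2: h(265,461)=(265*31+461)%997=700 h(583,664)=(583*31+664)%997=791 -> [700, 791]
  L3: h(700,791)=(700*31+791)%997=557 -> [557]
  root = 557 != target 50
Candidate B: set leaf[7] = 14 -> leaves = [40, 22, 47, 1, 7, 30, 19, 14]
  L0: [40, 22, 47, 1, 7, 30, 19, 14]
  L1: h(40,22)=(40*31+22)%997=265 h(47,1)=(47*31+1)%997=461 h(7,30)=(7*31+30)%997=247 h(19,14)=(19*31+14)%997=603 -> [265, 461, 247, 603]
  L2: h(265,461)=(265*31+461)%997=700 h(247,603)=(247*31+603)%997=284 -> [700, 284]
  L3: h(700,284)=(700*31+284)%997=50 -> [50]
  root = 50 == target 50  ** MATCH **
Candidate C: set leaf[4] = 82 -> leaves = [40, 22, 47, 1, 82, 30, 19, 75]
  L0: [40, 22, 47, 1, 82, 30, 19, 75]
  L1: h(40,22)=(40*31+22)%997=265 h(47,1)=(47*31+1)%997=461 h(82,30)=(82*31+30)%997=578 h(19,75)=(19*31+75)%997=664 -> [265, 461, 578, 664]
  L2: h(265,461)=(265*31+461)%997=700 h(578,664)=(578*31+664)%997=636 -> [700, 636]
  L3: h(700,636)=(700*31+636)%997=402 -> [402]
  root = 402 != target 50
Candidate B produces the target root.

Answer: B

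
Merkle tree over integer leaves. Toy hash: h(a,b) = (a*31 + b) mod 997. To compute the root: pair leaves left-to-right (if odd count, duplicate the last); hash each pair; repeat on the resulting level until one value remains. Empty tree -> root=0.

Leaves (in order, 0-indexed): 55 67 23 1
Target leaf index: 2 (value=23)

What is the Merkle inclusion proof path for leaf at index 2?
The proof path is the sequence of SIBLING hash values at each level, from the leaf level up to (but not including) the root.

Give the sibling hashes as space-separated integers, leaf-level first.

Answer: 1 775

Derivation:
L0 (leaves): [55, 67, 23, 1], target index=2
L1: h(55,67)=(55*31+67)%997=775 [pair 0] h(23,1)=(23*31+1)%997=714 [pair 1] -> [775, 714]
  Sibling for proof at L0: 1
L2: h(775,714)=(775*31+714)%997=811 [pair 0] -> [811]
  Sibling for proof at L1: 775
Root: 811
Proof path (sibling hashes from leaf to root): [1, 775]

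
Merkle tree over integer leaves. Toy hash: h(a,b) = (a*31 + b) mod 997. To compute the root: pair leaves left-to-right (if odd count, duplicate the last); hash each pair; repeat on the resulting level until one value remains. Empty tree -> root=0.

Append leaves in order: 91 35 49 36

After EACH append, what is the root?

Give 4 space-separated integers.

Answer: 91 862 374 361

Derivation:
After append 91 (leaves=[91]):
  L0: [91]
  root=91
After append 35 (leaves=[91, 35]):
  L0: [91, 35]
  L1: h(91,35)=(91*31+35)%997=862 -> [862]
  root=862
After append 49 (leaves=[91, 35, 49]):
  L0: [91, 35, 49]
  L1: h(91,35)=(91*31+35)%997=862 h(49,49)=(49*31+49)%997=571 -> [862, 571]
  L2: h(862,571)=(862*31+571)%997=374 -> [374]
  root=374
After append 36 (leaves=[91, 35, 49, 36]):
  L0: [91, 35, 49, 36]
  L1: h(91,35)=(91*31+35)%997=862 h(49,36)=(49*31+36)%997=558 -> [862, 558]
  L2: h(862,558)=(862*31+558)%997=361 -> [361]
  root=361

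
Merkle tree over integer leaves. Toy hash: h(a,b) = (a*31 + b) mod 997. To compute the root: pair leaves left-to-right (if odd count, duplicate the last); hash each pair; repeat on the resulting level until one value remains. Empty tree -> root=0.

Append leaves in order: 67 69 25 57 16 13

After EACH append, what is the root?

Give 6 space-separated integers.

After append 67 (leaves=[67]):
  L0: [67]
  root=67
After append 69 (leaves=[67, 69]):
  L0: [67, 69]
  L1: h(67,69)=(67*31+69)%997=152 -> [152]
  root=152
After append 25 (leaves=[67, 69, 25]):
  L0: [67, 69, 25]
  L1: h(67,69)=(67*31+69)%997=152 h(25,25)=(25*31+25)%997=800 -> [152, 800]
  L2: h(152,800)=(152*31+800)%997=527 -> [527]
  root=527
After append 57 (leaves=[67, 69, 25, 57]):
  L0: [67, 69, 25, 57]
  L1: h(67,69)=(67*31+69)%997=152 h(25,57)=(25*31+57)%997=832 -> [152, 832]
  L2: h(152,832)=(152*31+832)%997=559 -> [559]
  root=559
After append 16 (leaves=[67, 69, 25, 57, 16]):
  L0: [67, 69, 25, 57, 16]
  L1: h(67,69)=(67*31+69)%997=152 h(25,57)=(25*31+57)%997=832 h(16,16)=(16*31+16)%997=512 -> [152, 832, 512]
  L2: h(152,832)=(152*31+832)%997=559 h(512,512)=(512*31+512)%997=432 -> [559, 432]
  L3: h(559,432)=(559*31+432)%997=812 -> [812]
  root=812
After append 13 (leaves=[67, 69, 25, 57, 16, 13]):
  L0: [67, 69, 25, 57, 16, 13]
  L1: h(67,69)=(67*31+69)%997=152 h(25,57)=(25*31+57)%997=832 h(16,13)=(16*31+13)%997=509 -> [152, 832, 509]
  L2: h(152,832)=(152*31+832)%997=559 h(509,509)=(509*31+509)%997=336 -> [559, 336]
  L3: h(559,336)=(559*31+336)%997=716 -> [716]
  root=716

Answer: 67 152 527 559 812 716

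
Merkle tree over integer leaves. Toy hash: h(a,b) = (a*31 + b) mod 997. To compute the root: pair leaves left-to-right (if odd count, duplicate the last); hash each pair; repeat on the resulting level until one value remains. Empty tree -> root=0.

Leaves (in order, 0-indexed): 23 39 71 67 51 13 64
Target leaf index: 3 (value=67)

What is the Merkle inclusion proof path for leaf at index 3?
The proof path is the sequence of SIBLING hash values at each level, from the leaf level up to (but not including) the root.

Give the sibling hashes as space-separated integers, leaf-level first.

Answer: 71 752 615

Derivation:
L0 (leaves): [23, 39, 71, 67, 51, 13, 64], target index=3
L1: h(23,39)=(23*31+39)%997=752 [pair 0] h(71,67)=(71*31+67)%997=274 [pair 1] h(51,13)=(51*31+13)%997=597 [pair 2] h(64,64)=(64*31+64)%997=54 [pair 3] -> [752, 274, 597, 54]
  Sibling for proof at L0: 71
L2: h(752,274)=(752*31+274)%997=655 [pair 0] h(597,54)=(597*31+54)%997=615 [pair 1] -> [655, 615]
  Sibling for proof at L1: 752
L3: h(655,615)=(655*31+615)%997=980 [pair 0] -> [980]
  Sibling for proof at L2: 615
Root: 980
Proof path (sibling hashes from leaf to root): [71, 752, 615]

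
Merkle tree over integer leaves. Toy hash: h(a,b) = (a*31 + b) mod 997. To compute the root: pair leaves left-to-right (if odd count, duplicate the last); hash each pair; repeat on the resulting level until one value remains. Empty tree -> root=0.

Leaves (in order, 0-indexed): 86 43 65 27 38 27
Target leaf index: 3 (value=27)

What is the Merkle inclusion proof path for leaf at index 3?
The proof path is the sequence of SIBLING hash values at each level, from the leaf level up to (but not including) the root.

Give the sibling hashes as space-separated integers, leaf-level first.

L0 (leaves): [86, 43, 65, 27, 38, 27], target index=3
L1: h(86,43)=(86*31+43)%997=715 [pair 0] h(65,27)=(65*31+27)%997=48 [pair 1] h(38,27)=(38*31+27)%997=208 [pair 2] -> [715, 48, 208]
  Sibling for proof at L0: 65
L2: h(715,48)=(715*31+48)%997=279 [pair 0] h(208,208)=(208*31+208)%997=674 [pair 1] -> [279, 674]
  Sibling for proof at L1: 715
L3: h(279,674)=(279*31+674)%997=350 [pair 0] -> [350]
  Sibling for proof at L2: 674
Root: 350
Proof path (sibling hashes from leaf to root): [65, 715, 674]

Answer: 65 715 674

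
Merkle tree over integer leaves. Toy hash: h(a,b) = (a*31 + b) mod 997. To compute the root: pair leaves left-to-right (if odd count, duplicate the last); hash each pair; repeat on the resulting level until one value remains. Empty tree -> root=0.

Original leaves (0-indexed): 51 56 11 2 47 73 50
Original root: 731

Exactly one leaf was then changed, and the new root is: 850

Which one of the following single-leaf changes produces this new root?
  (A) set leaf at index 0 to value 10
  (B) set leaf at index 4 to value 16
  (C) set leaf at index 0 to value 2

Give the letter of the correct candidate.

Answer: B

Derivation:
Original leaves: [51, 56, 11, 2, 47, 73, 50]
Target new root: 850
Try each candidate change and compute the resulting root:
Candidate A: set leaf[0] = 10 -> leaves = [10, 56, 11, 2, 47, 73, 50]
  L0: [10, 56, 11, 2, 47, 73, 50]
  L1: h(10,56)=(10*31+56)%997=366 h(11,2)=(11*31+2)%997=343 h(47,73)=(47*31+73)%997=533 h(50,50)=(50*31+50)%997=603 -> [366, 343, 533, 603]
  L2: h(366,343)=(366*31+343)%997=722 h(533,603)=(533*31+603)%997=177 -> [722, 177]
  L3: h(722,177)=(722*31+177)%997=625 -> [625]
  root = 625 != target 850
Candidate B: set leaf[4] = 16 -> leaves = [51, 56, 11, 2, 16, 73, 50]
  L0: [51, 56, 11, 2, 16, 73, 50]
  L1: h(51,56)=(51*31+56)%997=640 h(11,2)=(11*31+2)%997=343 h(16,73)=(16*31+73)%997=569 h(50,50)=(50*31+50)%997=603 -> [640, 343, 569, 603]
  L2: h(640,343)=(640*31+343)%997=243 h(569,603)=(569*31+603)%997=296 -> [243, 296]
  L3: h(243,296)=(243*31+296)%997=850 -> [850]
  root = 850 == target 850  ** MATCH **
Candidate C: set leaf[0] = 2 -> leaves = [2, 56, 11, 2, 47, 73, 50]
  L0: [2, 56, 11, 2, 47, 73, 50]
  L1: h(2,56)=(2*31+56)%997=118 h(11,2)=(11*31+2)%997=343 h(47,73)=(47*31+73)%997=533 h(50,50)=(50*31+50)%997=603 -> [118, 343, 533, 603]
  L2: h(118,343)=(118*31+343)%997=13 h(533,603)=(533*31+603)%997=177 -> [13, 177]
  L3: h(13,177)=(13*31+177)%997=580 -> [580]
  root = 580 != target 850
Candidate B produces the target root.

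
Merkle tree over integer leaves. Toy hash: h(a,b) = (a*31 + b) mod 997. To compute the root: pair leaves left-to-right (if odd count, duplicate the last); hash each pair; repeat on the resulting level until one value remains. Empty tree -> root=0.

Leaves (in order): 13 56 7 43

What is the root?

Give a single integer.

L0: [13, 56, 7, 43]
L1: h(13,56)=(13*31+56)%997=459 h(7,43)=(7*31+43)%997=260 -> [459, 260]
L2: h(459,260)=(459*31+260)%997=531 -> [531]

Answer: 531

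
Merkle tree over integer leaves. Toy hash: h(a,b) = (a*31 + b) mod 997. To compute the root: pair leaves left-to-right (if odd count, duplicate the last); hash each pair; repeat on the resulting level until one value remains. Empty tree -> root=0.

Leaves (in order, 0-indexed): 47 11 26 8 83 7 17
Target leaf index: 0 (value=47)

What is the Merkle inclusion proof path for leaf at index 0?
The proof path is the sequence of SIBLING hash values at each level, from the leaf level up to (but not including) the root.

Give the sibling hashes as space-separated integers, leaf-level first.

L0 (leaves): [47, 11, 26, 8, 83, 7, 17], target index=0
L1: h(47,11)=(47*31+11)%997=471 [pair 0] h(26,8)=(26*31+8)%997=814 [pair 1] h(83,7)=(83*31+7)%997=586 [pair 2] h(17,17)=(17*31+17)%997=544 [pair 3] -> [471, 814, 586, 544]
  Sibling for proof at L0: 11
L2: h(471,814)=(471*31+814)%997=460 [pair 0] h(586,544)=(586*31+544)%997=764 [pair 1] -> [460, 764]
  Sibling for proof at L1: 814
L3: h(460,764)=(460*31+764)%997=69 [pair 0] -> [69]
  Sibling for proof at L2: 764
Root: 69
Proof path (sibling hashes from leaf to root): [11, 814, 764]

Answer: 11 814 764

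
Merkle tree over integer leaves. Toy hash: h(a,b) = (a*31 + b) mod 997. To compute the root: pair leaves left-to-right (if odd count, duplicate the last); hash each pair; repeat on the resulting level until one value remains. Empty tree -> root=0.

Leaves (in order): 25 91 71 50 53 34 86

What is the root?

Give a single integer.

Answer: 623

Derivation:
L0: [25, 91, 71, 50, 53, 34, 86]
L1: h(25,91)=(25*31+91)%997=866 h(71,50)=(71*31+50)%997=257 h(53,34)=(53*31+34)%997=680 h(86,86)=(86*31+86)%997=758 -> [866, 257, 680, 758]
L2: h(866,257)=(866*31+257)%997=184 h(680,758)=(680*31+758)%997=901 -> [184, 901]
L3: h(184,901)=(184*31+901)%997=623 -> [623]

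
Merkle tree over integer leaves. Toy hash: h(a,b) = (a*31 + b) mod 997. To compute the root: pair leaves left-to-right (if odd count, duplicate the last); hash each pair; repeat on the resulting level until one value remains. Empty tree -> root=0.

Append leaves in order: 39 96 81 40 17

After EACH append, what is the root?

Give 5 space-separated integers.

After append 39 (leaves=[39]):
  L0: [39]
  root=39
After append 96 (leaves=[39, 96]):
  L0: [39, 96]
  L1: h(39,96)=(39*31+96)%997=308 -> [308]
  root=308
After append 81 (leaves=[39, 96, 81]):
  L0: [39, 96, 81]
  L1: h(39,96)=(39*31+96)%997=308 h(81,81)=(81*31+81)%997=598 -> [308, 598]
  L2: h(308,598)=(308*31+598)%997=176 -> [176]
  root=176
After append 40 (leaves=[39, 96, 81, 40]):
  L0: [39, 96, 81, 40]
  L1: h(39,96)=(39*31+96)%997=308 h(81,40)=(81*31+40)%997=557 -> [308, 557]
  L2: h(308,557)=(308*31+557)%997=135 -> [135]
  root=135
After append 17 (leaves=[39, 96, 81, 40, 17]):
  L0: [39, 96, 81, 40, 17]
  L1: h(39,96)=(39*31+96)%997=308 h(81,40)=(81*31+40)%997=557 h(17,17)=(17*31+17)%997=544 -> [308, 557, 544]
  L2: h(308,557)=(308*31+557)%997=135 h(544,544)=(544*31+544)%997=459 -> [135, 459]
  L3: h(135,459)=(135*31+459)%997=656 -> [656]
  root=656

Answer: 39 308 176 135 656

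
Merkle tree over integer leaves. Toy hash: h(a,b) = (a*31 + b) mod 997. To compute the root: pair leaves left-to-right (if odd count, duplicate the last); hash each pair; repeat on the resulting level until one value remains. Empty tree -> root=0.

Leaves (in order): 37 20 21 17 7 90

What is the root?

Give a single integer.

L0: [37, 20, 21, 17, 7, 90]
L1: h(37,20)=(37*31+20)%997=170 h(21,17)=(21*31+17)%997=668 h(7,90)=(7*31+90)%997=307 -> [170, 668, 307]
L2: h(170,668)=(170*31+668)%997=953 h(307,307)=(307*31+307)%997=851 -> [953, 851]
L3: h(953,851)=(953*31+851)%997=484 -> [484]

Answer: 484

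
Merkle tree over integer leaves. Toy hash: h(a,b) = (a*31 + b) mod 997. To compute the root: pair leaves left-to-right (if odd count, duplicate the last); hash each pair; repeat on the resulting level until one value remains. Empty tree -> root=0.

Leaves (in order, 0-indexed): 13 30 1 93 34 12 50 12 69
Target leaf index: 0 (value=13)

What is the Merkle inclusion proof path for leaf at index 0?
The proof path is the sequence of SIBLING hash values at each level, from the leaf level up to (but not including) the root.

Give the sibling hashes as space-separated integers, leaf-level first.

Answer: 30 124 710 793

Derivation:
L0 (leaves): [13, 30, 1, 93, 34, 12, 50, 12, 69], target index=0
L1: h(13,30)=(13*31+30)%997=433 [pair 0] h(1,93)=(1*31+93)%997=124 [pair 1] h(34,12)=(34*31+12)%997=69 [pair 2] h(50,12)=(50*31+12)%997=565 [pair 3] h(69,69)=(69*31+69)%997=214 [pair 4] -> [433, 124, 69, 565, 214]
  Sibling for proof at L0: 30
L2: h(433,124)=(433*31+124)%997=586 [pair 0] h(69,565)=(69*31+565)%997=710 [pair 1] h(214,214)=(214*31+214)%997=866 [pair 2] -> [586, 710, 866]
  Sibling for proof at L1: 124
L3: h(586,710)=(586*31+710)%997=930 [pair 0] h(866,866)=(866*31+866)%997=793 [pair 1] -> [930, 793]
  Sibling for proof at L2: 710
L4: h(930,793)=(930*31+793)%997=710 [pair 0] -> [710]
  Sibling for proof at L3: 793
Root: 710
Proof path (sibling hashes from leaf to root): [30, 124, 710, 793]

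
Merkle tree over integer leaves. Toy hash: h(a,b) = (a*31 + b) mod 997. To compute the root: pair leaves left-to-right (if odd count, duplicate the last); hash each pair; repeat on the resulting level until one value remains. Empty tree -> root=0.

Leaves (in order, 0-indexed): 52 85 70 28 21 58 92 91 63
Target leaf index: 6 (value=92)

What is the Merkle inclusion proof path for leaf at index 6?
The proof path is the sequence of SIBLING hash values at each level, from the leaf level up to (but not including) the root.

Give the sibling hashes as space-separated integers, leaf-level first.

Answer: 91 709 967 594

Derivation:
L0 (leaves): [52, 85, 70, 28, 21, 58, 92, 91, 63], target index=6
L1: h(52,85)=(52*31+85)%997=700 [pair 0] h(70,28)=(70*31+28)%997=204 [pair 1] h(21,58)=(21*31+58)%997=709 [pair 2] h(92,91)=(92*31+91)%997=949 [pair 3] h(63,63)=(63*31+63)%997=22 [pair 4] -> [700, 204, 709, 949, 22]
  Sibling for proof at L0: 91
L2: h(700,204)=(700*31+204)%997=967 [pair 0] h(709,949)=(709*31+949)%997=994 [pair 1] h(22,22)=(22*31+22)%997=704 [pair 2] -> [967, 994, 704]
  Sibling for proof at L1: 709
L3: h(967,994)=(967*31+994)%997=64 [pair 0] h(704,704)=(704*31+704)%997=594 [pair 1] -> [64, 594]
  Sibling for proof at L2: 967
L4: h(64,594)=(64*31+594)%997=584 [pair 0] -> [584]
  Sibling for proof at L3: 594
Root: 584
Proof path (sibling hashes from leaf to root): [91, 709, 967, 594]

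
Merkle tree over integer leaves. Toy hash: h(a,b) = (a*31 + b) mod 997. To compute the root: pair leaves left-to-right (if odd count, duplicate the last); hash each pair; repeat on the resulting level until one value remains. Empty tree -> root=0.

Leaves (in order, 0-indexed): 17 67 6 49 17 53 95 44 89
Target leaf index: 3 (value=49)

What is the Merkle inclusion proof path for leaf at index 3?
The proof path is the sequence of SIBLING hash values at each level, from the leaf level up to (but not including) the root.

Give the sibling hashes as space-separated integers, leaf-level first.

Answer: 6 594 32 127

Derivation:
L0 (leaves): [17, 67, 6, 49, 17, 53, 95, 44, 89], target index=3
L1: h(17,67)=(17*31+67)%997=594 [pair 0] h(6,49)=(6*31+49)%997=235 [pair 1] h(17,53)=(17*31+53)%997=580 [pair 2] h(95,44)=(95*31+44)%997=995 [pair 3] h(89,89)=(89*31+89)%997=854 [pair 4] -> [594, 235, 580, 995, 854]
  Sibling for proof at L0: 6
L2: h(594,235)=(594*31+235)%997=703 [pair 0] h(580,995)=(580*31+995)%997=32 [pair 1] h(854,854)=(854*31+854)%997=409 [pair 2] -> [703, 32, 409]
  Sibling for proof at L1: 594
L3: h(703,32)=(703*31+32)%997=888 [pair 0] h(409,409)=(409*31+409)%997=127 [pair 1] -> [888, 127]
  Sibling for proof at L2: 32
L4: h(888,127)=(888*31+127)%997=736 [pair 0] -> [736]
  Sibling for proof at L3: 127
Root: 736
Proof path (sibling hashes from leaf to root): [6, 594, 32, 127]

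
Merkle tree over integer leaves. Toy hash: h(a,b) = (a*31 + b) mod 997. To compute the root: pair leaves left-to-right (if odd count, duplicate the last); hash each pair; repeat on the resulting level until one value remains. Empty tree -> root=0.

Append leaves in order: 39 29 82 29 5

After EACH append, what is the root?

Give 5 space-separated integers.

After append 39 (leaves=[39]):
  L0: [39]
  root=39
After append 29 (leaves=[39, 29]):
  L0: [39, 29]
  L1: h(39,29)=(39*31+29)%997=241 -> [241]
  root=241
After append 82 (leaves=[39, 29, 82]):
  L0: [39, 29, 82]
  L1: h(39,29)=(39*31+29)%997=241 h(82,82)=(82*31+82)%997=630 -> [241, 630]
  L2: h(241,630)=(241*31+630)%997=125 -> [125]
  root=125
After append 29 (leaves=[39, 29, 82, 29]):
  L0: [39, 29, 82, 29]
  L1: h(39,29)=(39*31+29)%997=241 h(82,29)=(82*31+29)%997=577 -> [241, 577]
  L2: h(241,577)=(241*31+577)%997=72 -> [72]
  root=72
After append 5 (leaves=[39, 29, 82, 29, 5]):
  L0: [39, 29, 82, 29, 5]
  L1: h(39,29)=(39*31+29)%997=241 h(82,29)=(82*31+29)%997=577 h(5,5)=(5*31+5)%997=160 -> [241, 577, 160]
  L2: h(241,577)=(241*31+577)%997=72 h(160,160)=(160*31+160)%997=135 -> [72, 135]
  L3: h(72,135)=(72*31+135)%997=373 -> [373]
  root=373

Answer: 39 241 125 72 373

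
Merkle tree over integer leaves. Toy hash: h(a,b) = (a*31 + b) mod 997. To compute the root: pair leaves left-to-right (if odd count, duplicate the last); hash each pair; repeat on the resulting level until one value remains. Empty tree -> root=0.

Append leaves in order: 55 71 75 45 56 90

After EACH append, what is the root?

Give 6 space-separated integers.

After append 55 (leaves=[55]):
  L0: [55]
  root=55
After append 71 (leaves=[55, 71]):
  L0: [55, 71]
  L1: h(55,71)=(55*31+71)%997=779 -> [779]
  root=779
After append 75 (leaves=[55, 71, 75]):
  L0: [55, 71, 75]
  L1: h(55,71)=(55*31+71)%997=779 h(75,75)=(75*31+75)%997=406 -> [779, 406]
  L2: h(779,406)=(779*31+406)%997=627 -> [627]
  root=627
After append 45 (leaves=[55, 71, 75, 45]):
  L0: [55, 71, 75, 45]
  L1: h(55,71)=(55*31+71)%997=779 h(75,45)=(75*31+45)%997=376 -> [779, 376]
  L2: h(779,376)=(779*31+376)%997=597 -> [597]
  root=597
After append 56 (leaves=[55, 71, 75, 45, 56]):
  L0: [55, 71, 75, 45, 56]
  L1: h(55,71)=(55*31+71)%997=779 h(75,45)=(75*31+45)%997=376 h(56,56)=(56*31+56)%997=795 -> [779, 376, 795]
  L2: h(779,376)=(779*31+376)%997=597 h(795,795)=(795*31+795)%997=515 -> [597, 515]
  L3: h(597,515)=(597*31+515)%997=79 -> [79]
  root=79
After append 90 (leaves=[55, 71, 75, 45, 56, 90]):
  L0: [55, 71, 75, 45, 56, 90]
  L1: h(55,71)=(55*31+71)%997=779 h(75,45)=(75*31+45)%997=376 h(56,90)=(56*31+90)%997=829 -> [779, 376, 829]
  L2: h(779,376)=(779*31+376)%997=597 h(829,829)=(829*31+829)%997=606 -> [597, 606]
  L3: h(597,606)=(597*31+606)%997=170 -> [170]
  root=170

Answer: 55 779 627 597 79 170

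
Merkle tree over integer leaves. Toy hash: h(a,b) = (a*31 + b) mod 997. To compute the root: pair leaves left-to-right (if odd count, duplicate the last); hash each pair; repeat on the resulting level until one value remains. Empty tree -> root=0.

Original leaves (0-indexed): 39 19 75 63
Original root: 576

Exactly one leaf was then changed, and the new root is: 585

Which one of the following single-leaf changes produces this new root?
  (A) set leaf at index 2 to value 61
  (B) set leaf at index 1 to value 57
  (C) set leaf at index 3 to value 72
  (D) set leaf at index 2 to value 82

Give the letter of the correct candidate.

Original leaves: [39, 19, 75, 63]
Target new root: 585
Try each candidate change and compute the resulting root:
Candidate A: set leaf[2] = 61 -> leaves = [39, 19, 61, 63]
  L0: [39, 19, 61, 63]
  L1: h(39,19)=(39*31+19)%997=231 h(61,63)=(61*31+63)%997=957 -> [231, 957]
  L2: h(231,957)=(231*31+957)%997=142 -> [142]
  root = 142 != target 585
Candidate B: set leaf[1] = 57 -> leaves = [39, 57, 75, 63]
  L0: [39, 57, 75, 63]
  L1: h(39,57)=(39*31+57)%997=269 h(75,63)=(75*31+63)%997=394 -> [269, 394]
  L2: h(269,394)=(269*31+394)%997=757 -> [757]
  root = 757 != target 585
Candidate C: set leaf[3] = 72 -> leaves = [39, 19, 75, 72]
  L0: [39, 19, 75, 72]
  L1: h(39,19)=(39*31+19)%997=231 h(75,72)=(75*31+72)%997=403 -> [231, 403]
  L2: h(231,403)=(231*31+403)%997=585 -> [585]
  root = 585 == target 585  ** MATCH **
Candidate D: set leaf[2] = 82 -> leaves = [39, 19, 82, 63]
  L0: [39, 19, 82, 63]
  L1: h(39,19)=(39*31+19)%997=231 h(82,63)=(82*31+63)%997=611 -> [231, 611]
  L2: h(231,611)=(231*31+611)%997=793 -> [793]
  root = 793 != target 585
Candidate C produces the target root.

Answer: C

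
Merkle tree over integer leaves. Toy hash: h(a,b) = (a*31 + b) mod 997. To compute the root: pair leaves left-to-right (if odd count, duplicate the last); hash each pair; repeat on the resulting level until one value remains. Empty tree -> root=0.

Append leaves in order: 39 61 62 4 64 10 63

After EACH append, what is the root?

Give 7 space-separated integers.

After append 39 (leaves=[39]):
  L0: [39]
  root=39
After append 61 (leaves=[39, 61]):
  L0: [39, 61]
  L1: h(39,61)=(39*31+61)%997=273 -> [273]
  root=273
After append 62 (leaves=[39, 61, 62]):
  L0: [39, 61, 62]
  L1: h(39,61)=(39*31+61)%997=273 h(62,62)=(62*31+62)%997=987 -> [273, 987]
  L2: h(273,987)=(273*31+987)%997=477 -> [477]
  root=477
After append 4 (leaves=[39, 61, 62, 4]):
  L0: [39, 61, 62, 4]
  L1: h(39,61)=(39*31+61)%997=273 h(62,4)=(62*31+4)%997=929 -> [273, 929]
  L2: h(273,929)=(273*31+929)%997=419 -> [419]
  root=419
After append 64 (leaves=[39, 61, 62, 4, 64]):
  L0: [39, 61, 62, 4, 64]
  L1: h(39,61)=(39*31+61)%997=273 h(62,4)=(62*31+4)%997=929 h(64,64)=(64*31+64)%997=54 -> [273, 929, 54]
  L2: h(273,929)=(273*31+929)%997=419 h(54,54)=(54*31+54)%997=731 -> [419, 731]
  L3: h(419,731)=(419*31+731)%997=759 -> [759]
  root=759
After append 10 (leaves=[39, 61, 62, 4, 64, 10]):
  L0: [39, 61, 62, 4, 64, 10]
  L1: h(39,61)=(39*31+61)%997=273 h(62,4)=(62*31+4)%997=929 h(64,10)=(64*31+10)%997=0 -> [273, 929, 0]
  L2: h(273,929)=(273*31+929)%997=419 h(0,0)=(0*31+0)%997=0 -> [419, 0]
  L3: h(419,0)=(419*31+0)%997=28 -> [28]
  root=28
After append 63 (leaves=[39, 61, 62, 4, 64, 10, 63]):
  L0: [39, 61, 62, 4, 64, 10, 63]
  L1: h(39,61)=(39*31+61)%997=273 h(62,4)=(62*31+4)%997=929 h(64,10)=(64*31+10)%997=0 h(63,63)=(63*31+63)%997=22 -> [273, 929, 0, 22]
  L2: h(273,929)=(273*31+929)%997=419 h(0,22)=(0*31+22)%997=22 -> [419, 22]
  L3: h(419,22)=(419*31+22)%997=50 -> [50]
  root=50

Answer: 39 273 477 419 759 28 50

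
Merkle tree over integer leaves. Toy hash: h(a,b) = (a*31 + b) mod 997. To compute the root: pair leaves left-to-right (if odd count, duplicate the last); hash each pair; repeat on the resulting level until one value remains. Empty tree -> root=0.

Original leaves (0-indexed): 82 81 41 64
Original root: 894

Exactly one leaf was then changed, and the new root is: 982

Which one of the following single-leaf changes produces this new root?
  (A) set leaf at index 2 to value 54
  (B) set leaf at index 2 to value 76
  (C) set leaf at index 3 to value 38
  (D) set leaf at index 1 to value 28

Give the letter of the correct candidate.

Original leaves: [82, 81, 41, 64]
Target new root: 982
Try each candidate change and compute the resulting root:
Candidate A: set leaf[2] = 54 -> leaves = [82, 81, 54, 64]
  L0: [82, 81, 54, 64]
  L1: h(82,81)=(82*31+81)%997=629 h(54,64)=(54*31+64)%997=741 -> [629, 741]
  L2: h(629,741)=(629*31+741)%997=300 -> [300]
  root = 300 != target 982
Candidate B: set leaf[2] = 76 -> leaves = [82, 81, 76, 64]
  L0: [82, 81, 76, 64]
  L1: h(82,81)=(82*31+81)%997=629 h(76,64)=(76*31+64)%997=426 -> [629, 426]
  L2: h(629,426)=(629*31+426)%997=982 -> [982]
  root = 982 == target 982  ** MATCH **
Candidate C: set leaf[3] = 38 -> leaves = [82, 81, 41, 38]
  L0: [82, 81, 41, 38]
  L1: h(82,81)=(82*31+81)%997=629 h(41,38)=(41*31+38)%997=312 -> [629, 312]
  L2: h(629,312)=(629*31+312)%997=868 -> [868]
  root = 868 != target 982
Candidate D: set leaf[1] = 28 -> leaves = [82, 28, 41, 64]
  L0: [82, 28, 41, 64]
  L1: h(82,28)=(82*31+28)%997=576 h(41,64)=(41*31+64)%997=338 -> [576, 338]
  L2: h(576,338)=(576*31+338)%997=248 -> [248]
  root = 248 != target 982
Candidate B produces the target root.

Answer: B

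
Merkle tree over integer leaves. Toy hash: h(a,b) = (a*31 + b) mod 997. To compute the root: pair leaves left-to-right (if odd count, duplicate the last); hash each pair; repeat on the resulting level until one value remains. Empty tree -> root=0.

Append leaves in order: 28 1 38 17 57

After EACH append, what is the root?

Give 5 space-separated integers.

After append 28 (leaves=[28]):
  L0: [28]
  root=28
After append 1 (leaves=[28, 1]):
  L0: [28, 1]
  L1: h(28,1)=(28*31+1)%997=869 -> [869]
  root=869
After append 38 (leaves=[28, 1, 38]):
  L0: [28, 1, 38]
  L1: h(28,1)=(28*31+1)%997=869 h(38,38)=(38*31+38)%997=219 -> [869, 219]
  L2: h(869,219)=(869*31+219)%997=239 -> [239]
  root=239
After append 17 (leaves=[28, 1, 38, 17]):
  L0: [28, 1, 38, 17]
  L1: h(28,1)=(28*31+1)%997=869 h(38,17)=(38*31+17)%997=198 -> [869, 198]
  L2: h(869,198)=(869*31+198)%997=218 -> [218]
  root=218
After append 57 (leaves=[28, 1, 38, 17, 57]):
  L0: [28, 1, 38, 17, 57]
  L1: h(28,1)=(28*31+1)%997=869 h(38,17)=(38*31+17)%997=198 h(57,57)=(57*31+57)%997=827 -> [869, 198, 827]
  L2: h(869,198)=(869*31+198)%997=218 h(827,827)=(827*31+827)%997=542 -> [218, 542]
  L3: h(218,542)=(218*31+542)%997=321 -> [321]
  root=321

Answer: 28 869 239 218 321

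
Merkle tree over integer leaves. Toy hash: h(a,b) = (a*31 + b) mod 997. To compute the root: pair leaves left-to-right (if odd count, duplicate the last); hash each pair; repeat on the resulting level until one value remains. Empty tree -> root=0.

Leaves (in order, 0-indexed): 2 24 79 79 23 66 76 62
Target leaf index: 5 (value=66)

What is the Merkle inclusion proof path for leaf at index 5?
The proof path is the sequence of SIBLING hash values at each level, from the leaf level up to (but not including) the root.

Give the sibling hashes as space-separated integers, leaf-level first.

L0 (leaves): [2, 24, 79, 79, 23, 66, 76, 62], target index=5
L1: h(2,24)=(2*31+24)%997=86 [pair 0] h(79,79)=(79*31+79)%997=534 [pair 1] h(23,66)=(23*31+66)%997=779 [pair 2] h(76,62)=(76*31+62)%997=424 [pair 3] -> [86, 534, 779, 424]
  Sibling for proof at L0: 23
L2: h(86,534)=(86*31+534)%997=209 [pair 0] h(779,424)=(779*31+424)%997=645 [pair 1] -> [209, 645]
  Sibling for proof at L1: 424
L3: h(209,645)=(209*31+645)%997=145 [pair 0] -> [145]
  Sibling for proof at L2: 209
Root: 145
Proof path (sibling hashes from leaf to root): [23, 424, 209]

Answer: 23 424 209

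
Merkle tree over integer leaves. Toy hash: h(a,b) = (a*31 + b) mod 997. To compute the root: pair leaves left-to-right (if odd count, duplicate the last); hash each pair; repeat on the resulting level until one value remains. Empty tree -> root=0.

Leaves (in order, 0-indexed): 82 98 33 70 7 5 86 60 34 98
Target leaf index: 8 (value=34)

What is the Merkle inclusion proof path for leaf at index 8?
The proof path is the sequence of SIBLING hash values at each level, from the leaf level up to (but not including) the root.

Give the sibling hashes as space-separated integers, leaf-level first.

L0 (leaves): [82, 98, 33, 70, 7, 5, 86, 60, 34, 98], target index=8
L1: h(82,98)=(82*31+98)%997=646 [pair 0] h(33,70)=(33*31+70)%997=96 [pair 1] h(7,5)=(7*31+5)%997=222 [pair 2] h(86,60)=(86*31+60)%997=732 [pair 3] h(34,98)=(34*31+98)%997=155 [pair 4] -> [646, 96, 222, 732, 155]
  Sibling for proof at L0: 98
L2: h(646,96)=(646*31+96)%997=182 [pair 0] h(222,732)=(222*31+732)%997=635 [pair 1] h(155,155)=(155*31+155)%997=972 [pair 2] -> [182, 635, 972]
  Sibling for proof at L1: 155
L3: h(182,635)=(182*31+635)%997=295 [pair 0] h(972,972)=(972*31+972)%997=197 [pair 1] -> [295, 197]
  Sibling for proof at L2: 972
L4: h(295,197)=(295*31+197)%997=369 [pair 0] -> [369]
  Sibling for proof at L3: 295
Root: 369
Proof path (sibling hashes from leaf to root): [98, 155, 972, 295]

Answer: 98 155 972 295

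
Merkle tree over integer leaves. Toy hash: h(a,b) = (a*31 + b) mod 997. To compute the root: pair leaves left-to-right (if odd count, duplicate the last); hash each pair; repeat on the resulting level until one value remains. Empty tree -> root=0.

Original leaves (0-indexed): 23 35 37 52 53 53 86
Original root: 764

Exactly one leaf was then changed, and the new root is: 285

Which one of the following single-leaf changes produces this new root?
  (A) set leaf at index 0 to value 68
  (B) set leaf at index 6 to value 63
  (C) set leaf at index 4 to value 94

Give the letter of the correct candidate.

Answer: C

Derivation:
Original leaves: [23, 35, 37, 52, 53, 53, 86]
Target new root: 285
Try each candidate change and compute the resulting root:
Candidate A: set leaf[0] = 68 -> leaves = [68, 35, 37, 52, 53, 53, 86]
  L0: [68, 35, 37, 52, 53, 53, 86]
  L1: h(68,35)=(68*31+35)%997=149 h(37,52)=(37*31+52)%997=202 h(53,53)=(53*31+53)%997=699 h(86,86)=(86*31+86)%997=758 -> [149, 202, 699, 758]
  L2: h(149,202)=(149*31+202)%997=833 h(699,758)=(699*31+758)%997=493 -> [833, 493]
  L3: h(833,493)=(833*31+493)%997=394 -> [394]
  root = 394 != target 285
Candidate B: set leaf[6] = 63 -> leaves = [23, 35, 37, 52, 53, 53, 63]
  L0: [23, 35, 37, 52, 53, 53, 63]
  L1: h(23,35)=(23*31+35)%997=748 h(37,52)=(37*31+52)%997=202 h(53,53)=(53*31+53)%997=699 h(63,63)=(63*31+63)%997=22 -> [748, 202, 699, 22]
  L2: h(748,202)=(748*31+202)%997=459 h(699,22)=(699*31+22)%997=754 -> [459, 754]
  L3: h(459,754)=(459*31+754)%997=28 -> [28]
  root = 28 != target 285
Candidate C: set leaf[4] = 94 -> leaves = [23, 35, 37, 52, 94, 53, 86]
  L0: [23, 35, 37, 52, 94, 53, 86]
  L1: h(23,35)=(23*31+35)%997=748 h(37,52)=(37*31+52)%997=202 h(94,53)=(94*31+53)%997=973 h(86,86)=(86*31+86)%997=758 -> [748, 202, 973, 758]
  L2: h(748,202)=(748*31+202)%997=459 h(973,758)=(973*31+758)%997=14 -> [459, 14]
  L3: h(459,14)=(459*31+14)%997=285 -> [285]
  root = 285 == target 285  ** MATCH **
Candidate C produces the target root.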